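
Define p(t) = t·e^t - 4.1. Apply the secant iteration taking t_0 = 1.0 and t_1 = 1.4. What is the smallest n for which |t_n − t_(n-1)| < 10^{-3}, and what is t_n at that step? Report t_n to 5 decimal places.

n = 5, t_n = 1.21568

p(1.0) = -1.3817182, p(1.4) = 1.5772800
t_2 = 1.4000000 − 1.5772800·(0.4000000)/(2.9589981) = 1.1867819;  |Δ| = 0.2132181
p(1.1867819) = -0.2114854
t_3 = 1.1867819 − (-0.2114854)·(-0.2132181)/(-1.7887653) = 1.2119906;  |Δ| = 0.0252087
p(1.2119906) = -0.0275093
t_4 = 1.2119906 − (-0.0275093)·(0.0252087)/(0.1839761) = 1.2157600;  |Δ| = 0.0037694
p(1.2157600) = 0.0005840
t_5 = 1.2157600 − 0.0005840·(0.0037694)/(0.0280933) = 1.2156816;  |Δ| = 0.0000784
|t_5 − t_4| = 0.0000784 < 10^{-3}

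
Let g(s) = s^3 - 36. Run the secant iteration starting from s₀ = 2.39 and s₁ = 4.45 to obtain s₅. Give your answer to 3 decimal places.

g(2.39) = -22.34808, g(4.45) = 52.12113
s₂ = 4.45000 − 52.12113·(4.45000 − 2.39000) / (52.12113 − (-22.34808)) = 4.45000 − (107.36952)/(74.46921) = 3.00820
g(3.00820) = -8.77793
s₃ = 3.00820 − (-8.77793)·(3.00820 − 4.45000) / (-8.77793 − 52.12113) = 3.00820 − (12.65599)/(-60.89905) = 3.21602
g(3.21602) = -2.73735
s₄ = 3.21602 − (-2.73735)·(3.21602 − 3.00820) / (-2.73735 − (-8.77793)) = 3.21602 − (-0.56887)/(6.04058) = 3.31020
g(3.31020) = 0.27116
s₅ = 3.31020 − 0.27116·(3.31020 − 3.21602) / (0.27116 − (-2.73735)) = 3.31020 − (0.02554)/(3.00851) = 3.30171

3.302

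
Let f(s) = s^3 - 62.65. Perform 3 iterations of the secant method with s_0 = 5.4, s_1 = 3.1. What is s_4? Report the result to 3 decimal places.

3.966

f(5.4) = 94.81400, f(3.1) = -32.85900
s_2 = 3.10000 − (-32.85900)·(3.10000 − 5.40000) / (-32.85900 − 94.81400) = 3.10000 − (75.57570)/(-127.67300) = 3.69195
f(3.69195) = -12.32700
s_3 = 3.69195 − (-12.32700)·(3.69195 − 3.10000) / (-12.32700 − (-32.85900)) = 3.69195 − (-7.29694)/(20.53200) = 4.04734
f(4.04734) = 3.64936
s_4 = 4.04734 − 3.64936·(4.04734 − 3.69195) / (3.64936 − (-12.32700)) = 4.04734 − (1.29696)/(15.97636) = 3.96616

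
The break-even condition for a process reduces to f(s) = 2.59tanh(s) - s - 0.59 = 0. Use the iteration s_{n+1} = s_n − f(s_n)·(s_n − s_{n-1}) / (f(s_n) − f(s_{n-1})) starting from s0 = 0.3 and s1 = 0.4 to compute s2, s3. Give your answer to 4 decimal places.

f(0.3) = -0.135500, f(0.4) = -0.005932
s2 = 0.400000 − (-0.005932)·(0.400000 − 0.300000) / (-0.005932 − (-0.135500)) = 0.400000 − (-0.000593)/(0.129568) = 0.404578
f(0.404578) = -0.000382
s3 = 0.404578 − (-0.000382)·(0.404578 − 0.400000) / (-0.000382 − (-0.005932)) = 0.404578 − (-0.000002)/(0.005550) = 0.404894

0.4046, 0.4049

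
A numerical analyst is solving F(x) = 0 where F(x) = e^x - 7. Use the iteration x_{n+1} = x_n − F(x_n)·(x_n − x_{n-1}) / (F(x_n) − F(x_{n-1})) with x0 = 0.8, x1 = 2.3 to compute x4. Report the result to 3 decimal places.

F(0.8) = -4.77446, F(2.3) = 2.97418
x2 = 2.30000 − 2.97418·(2.30000 − 0.80000) / (2.97418 − (-4.77446)) = 2.30000 − (4.46127)/(7.74864) = 1.72425
F(1.72425) = -1.39168
x3 = 1.72425 − (-1.39168)·(1.72425 − 2.30000) / (-1.39168 − 2.97418) = 1.72425 − (0.80126)/(-4.36586) = 1.90778
F(1.90778) = -0.26189
x4 = 1.90778 − (-0.26189)·(1.90778 − 1.72425) / (-0.26189 − (-1.39168)) = 1.90778 − (-0.04806)/(1.12979) = 1.95032

1.950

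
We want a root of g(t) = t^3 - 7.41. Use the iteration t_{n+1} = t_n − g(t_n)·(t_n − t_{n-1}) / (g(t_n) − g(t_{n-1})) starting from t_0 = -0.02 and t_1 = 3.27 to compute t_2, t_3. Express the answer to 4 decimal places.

g(-0.02) = -7.410008, g(3.27) = 27.555783
t_2 = 3.270000 − 27.555783·(3.270000 − (-0.020000)) / (27.555783 − (-7.410008)) = 3.270000 − (90.658526)/(34.965791) = 0.677222
g(0.677222) = -7.099406
t_3 = 0.677222 − (-7.099406)·(0.677222 − 3.270000) / (-7.099406 − 27.555783) = 0.677222 − (18.407181)/(-34.655189) = 1.208374

0.6772, 1.2084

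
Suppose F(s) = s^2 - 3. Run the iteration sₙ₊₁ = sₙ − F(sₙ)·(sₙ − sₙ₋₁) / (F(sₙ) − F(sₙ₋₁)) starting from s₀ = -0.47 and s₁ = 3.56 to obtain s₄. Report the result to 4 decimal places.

F(-0.47) = -2.779100, F(3.56) = 9.673600
s₂ = 3.560000 − 9.673600·(3.560000 − (-0.470000)) / (9.673600 − (-2.779100)) = 3.560000 − (38.984608)/(12.452700) = 0.429385
F(0.429385) = -2.815628
s₃ = 0.429385 − (-2.815628)·(0.429385 − 3.560000) / (-2.815628 − 9.673600) = 0.429385 − (8.814648)/(-12.489228) = 1.135165
F(1.135165) = -1.711400
s₄ = 1.135165 − (-1.711400)·(1.135165 − 0.429385) / (-1.711400 − (-2.815628)) = 1.135165 − (-1.207872)/(1.104228) = 2.229026

2.2290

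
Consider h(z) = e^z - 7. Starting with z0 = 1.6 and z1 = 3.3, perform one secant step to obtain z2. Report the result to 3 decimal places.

h(1.6) = -2.04697, h(3.3) = 20.11264
z2 = 3.30000 − 20.11264·(3.30000 − 1.60000) / (20.11264 − (-2.04697)) = 3.30000 − (34.19149)/(22.15961) = 1.75704

1.757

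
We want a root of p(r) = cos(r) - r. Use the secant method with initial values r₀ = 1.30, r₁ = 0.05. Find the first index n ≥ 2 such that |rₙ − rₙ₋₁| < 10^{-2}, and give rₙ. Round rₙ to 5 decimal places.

p(1.30) = -1.0325012, p(0.05) = 0.9487503
r₂ = 0.0500000 − 0.9487503·(-1.2500000)/(1.9812514) = 0.6485802;  |Δ| = 0.5985802
p(0.6485802) = 0.1483621
r₃ = 0.6485802 − 0.1483621·(0.5985802)/(-0.8003882) = 0.7595346;  |Δ| = 0.1109544
p(0.7595346) = -0.0343780
r₄ = 0.7595346 − (-0.0343780)·(0.1109544)/(-0.1827401) = 0.7386613;  |Δ| = 0.0208733
p(0.7386613) = 0.0007093
r₅ = 0.7386613 − 0.0007093·(-0.0208733)/(0.0350873) = 0.7390832;  |Δ| = 0.0004220
|r₅ − r₄| = 0.0004220 < 10^{-2}

n = 5, rₙ = 0.73908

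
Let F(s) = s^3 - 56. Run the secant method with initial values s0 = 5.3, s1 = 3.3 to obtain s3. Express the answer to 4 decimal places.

3.8525

F(5.3) = 92.877000, F(3.3) = -20.063000
s2 = 3.300000 − (-20.063000)·(3.300000 − 5.300000) / (-20.063000 − 92.877000) = 3.300000 − (40.126000)/(-112.940000) = 3.655286
F(3.655286) = -7.161301
s3 = 3.655286 − (-7.161301)·(3.655286 − 3.300000) / (-7.161301 − (-20.063000)) = 3.655286 − (-2.544310)/(12.901699) = 3.852493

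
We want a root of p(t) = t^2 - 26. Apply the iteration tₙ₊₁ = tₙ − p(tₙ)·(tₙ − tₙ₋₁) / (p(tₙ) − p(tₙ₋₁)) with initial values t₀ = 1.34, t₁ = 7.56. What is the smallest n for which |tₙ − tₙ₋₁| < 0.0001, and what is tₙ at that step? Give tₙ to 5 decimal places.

n = 7, tₙ = 5.09902

p(1.34) = -24.2044000, p(7.56) = 31.1536000
t₂ = 7.5600000 − 31.1536000·(6.2200000)/(55.3580000) = 4.0595955;  |Δ| = 3.5004045
p(4.0595955) = -9.5196843
t₃ = 4.0595955 − (-9.5196843)·(-3.5004045)/(-40.6732843) = 4.8788740;  |Δ| = 0.8192785
p(4.8788740) = -2.1965888
t₄ = 4.8788740 − (-2.1965888)·(0.8192785)/(7.3230955) = 5.1246195;  |Δ| = 0.2457455
p(5.1246195) = 0.2617249
t₅ = 5.1246195 − 0.2617249·(0.2457455)/(2.4583137) = 5.0984561;  |Δ| = 0.0261633
p(5.0984561) = -0.0057450
t₆ = 5.0984561 − (-0.0057450)·(-0.0261633)/(-0.2674699) = 5.0990181;  |Δ| = 0.0005620
p(5.0990181) = -0.0000144
t₇ = 5.0990181 − (-0.0000144)·(0.0005620)/(0.0057306) = 5.0990195;  |Δ| = 0.0000014
|t₇ − t₆| = 0.0000014 < 0.0001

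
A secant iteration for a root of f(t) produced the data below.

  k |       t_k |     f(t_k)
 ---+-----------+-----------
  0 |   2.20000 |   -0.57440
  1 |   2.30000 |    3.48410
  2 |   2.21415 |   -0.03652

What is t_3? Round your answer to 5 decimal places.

2.21504

t_3 = 2.21415 − (-0.03652)·(2.21415 − 2.30000) / (-0.03652 − 3.48410)
   = 2.21415 − (0.0031352)/(-3.5206200) = 2.2150405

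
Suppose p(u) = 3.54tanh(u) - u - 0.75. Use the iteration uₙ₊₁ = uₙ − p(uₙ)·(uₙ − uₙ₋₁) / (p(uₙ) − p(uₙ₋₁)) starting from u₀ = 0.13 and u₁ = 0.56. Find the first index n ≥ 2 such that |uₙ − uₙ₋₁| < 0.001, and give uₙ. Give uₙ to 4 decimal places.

p(0.13) = -0.422375, p(0.56) = 0.488240
u₂ = 0.560000 − 0.488240·(0.430000)/(0.910615) = 0.329449;  |Δ| = 0.230551
p(0.329449) = 0.046362
u₃ = 0.329449 − 0.046362·(-0.230551)/(-0.441879) = 0.305260;  |Δ| = 0.024189
p(0.305260) = -0.007000
u₄ = 0.305260 − (-0.007000)·(-0.024189)/(-0.053361) = 0.308433;  |Δ| = 0.003173
p(0.308433) = 0.000065
u₅ = 0.308433 − 0.000065·(0.003173)/(0.007065) = 0.308404;  |Δ| = 0.000029
|u₅ − u₄| = 0.000029 < 0.001

n = 5, uₙ = 0.3084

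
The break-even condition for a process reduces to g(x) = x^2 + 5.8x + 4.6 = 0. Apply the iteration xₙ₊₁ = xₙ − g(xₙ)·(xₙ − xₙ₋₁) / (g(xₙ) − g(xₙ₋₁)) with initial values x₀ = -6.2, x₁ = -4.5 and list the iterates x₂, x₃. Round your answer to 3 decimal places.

-4.755, -4.862

g(-6.2) = 7.08000, g(-4.5) = -1.25000
x₂ = -4.50000 − (-1.25000)·(-4.50000 − (-6.20000)) / (-1.25000 − 7.08000) = -4.50000 − (-2.12500)/(-8.33000) = -4.75510
g(-4.75510) = -0.36860
x₃ = -4.75510 − (-0.36860)·(-4.75510 − (-4.50000)) / (-0.36860 − (-1.25000)) = -4.75510 − (0.09403)/(0.88140) = -4.86178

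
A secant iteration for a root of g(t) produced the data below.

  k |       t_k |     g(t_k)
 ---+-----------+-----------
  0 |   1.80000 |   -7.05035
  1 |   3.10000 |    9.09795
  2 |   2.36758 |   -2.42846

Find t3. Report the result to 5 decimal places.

2.52189

t3 = 2.36758 − (-2.42846)·(2.36758 − 3.10000) / (-2.42846 − 9.09795)
   = 2.36758 − (1.7786527)/(-11.5264100) = 2.5218911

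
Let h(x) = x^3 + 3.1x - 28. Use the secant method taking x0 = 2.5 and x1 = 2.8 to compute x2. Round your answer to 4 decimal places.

2.6912

h(2.5) = -4.625000, h(2.8) = 2.632000
x2 = 2.800000 − 2.632000·(2.800000 − 2.500000) / (2.632000 − (-4.625000)) = 2.800000 − (0.789600)/(7.257000) = 2.691195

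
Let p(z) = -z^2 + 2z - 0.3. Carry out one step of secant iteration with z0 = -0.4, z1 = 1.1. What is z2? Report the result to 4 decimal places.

0.5692

p(-0.4) = -1.260000, p(1.1) = 0.690000
z2 = 1.100000 − 0.690000·(1.100000 − (-0.400000)) / (0.690000 − (-1.260000)) = 1.100000 − (1.035000)/(1.950000) = 0.569231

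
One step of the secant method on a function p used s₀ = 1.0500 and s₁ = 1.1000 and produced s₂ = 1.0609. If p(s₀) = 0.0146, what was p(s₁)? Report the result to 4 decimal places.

-0.0524

The secant line through (1.0500, 0.0146) and (1.1000, p(s₁)) crosses zero at s₂ = 1.0609.
So (1.0500, 0.0146), (1.1000, p(s₁)), (1.0609, 0) are collinear:
p(s₁) = 0.0146 · (1.1000 − 1.0609) / (1.0500 − 1.0609) = 0.0146 · (0.039100)/(-0.010900) = -0.052372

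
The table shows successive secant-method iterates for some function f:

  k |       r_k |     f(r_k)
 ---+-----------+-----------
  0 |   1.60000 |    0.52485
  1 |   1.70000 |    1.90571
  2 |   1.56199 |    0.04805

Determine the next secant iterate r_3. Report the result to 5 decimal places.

r_3 = 1.56199 − 0.04805·(1.56199 − 1.70000) / (0.04805 − 1.90571)
   = 1.56199 − (-0.0066314)/(-1.8576600) = 1.5584203

1.55842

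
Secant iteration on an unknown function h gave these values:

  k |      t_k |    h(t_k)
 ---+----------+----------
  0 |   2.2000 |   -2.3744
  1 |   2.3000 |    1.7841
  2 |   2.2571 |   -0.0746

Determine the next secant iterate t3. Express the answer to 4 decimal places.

2.2588

t3 = 2.2571 − (-0.0746)·(2.2571 − 2.3000) / (-0.0746 − 1.7841)
   = 2.2571 − (0.003200)/(-1.858700) = 2.258822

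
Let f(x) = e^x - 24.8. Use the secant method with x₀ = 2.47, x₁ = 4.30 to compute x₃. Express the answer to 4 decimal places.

3.0449

f(2.47) = -12.977553, f(4.30) = 48.899794
x₂ = 4.300000 − 48.899794·(4.300000 − 2.470000) / (48.899794 − (-12.977553)) = 4.300000 − (89.486622)/(61.877347) = 2.853806
f(2.853806) = -7.446288
x₃ = 2.853806 − (-7.446288)·(2.853806 − 4.300000) / (-7.446288 − 48.899794) = 2.853806 − (10.768775)/(-56.346082) = 3.044925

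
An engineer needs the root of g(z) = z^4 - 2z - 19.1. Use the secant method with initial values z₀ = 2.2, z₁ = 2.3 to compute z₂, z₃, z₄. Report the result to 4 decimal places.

g(2.2) = -0.074400, g(2.3) = 4.284100
z₂ = 2.300000 − 4.284100·(2.300000 − 2.200000) / (4.284100 − (-0.074400)) = 2.300000 − (0.428410)/(4.358500) = 2.201707
g(2.201707) = -0.005024
z₃ = 2.201707 − (-0.005024)·(2.201707 − 2.300000) / (-0.005024 − 4.284100) = 2.201707 − (0.000494)/(-4.289124) = 2.201822
g(2.201822) = -0.000339
z₄ = 2.201822 − (-0.000339)·(2.201822 − 2.201707) / (-0.000339 − (-0.005024)) = 2.201822 − (0.000000)/(0.004686) = 2.201830

2.2017, 2.2018, 2.2018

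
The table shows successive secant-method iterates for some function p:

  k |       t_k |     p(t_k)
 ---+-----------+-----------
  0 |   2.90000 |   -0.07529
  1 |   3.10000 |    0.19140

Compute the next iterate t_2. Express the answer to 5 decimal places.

t_2 = 3.10000 − 0.19140·(3.10000 − 2.90000) / (0.19140 − (-0.07529))
   = 3.10000 − (0.0382800)/(0.2666900) = 2.9564626

2.95646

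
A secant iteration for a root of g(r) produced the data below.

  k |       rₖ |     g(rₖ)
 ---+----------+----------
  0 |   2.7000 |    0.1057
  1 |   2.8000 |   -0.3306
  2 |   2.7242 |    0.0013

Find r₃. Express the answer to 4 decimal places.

2.7245

r₃ = 2.7242 − 0.0013·(2.7242 − 2.8000) / (0.0013 − (-0.3306))
   = 2.7242 − (-0.000099)/(0.331900) = 2.724497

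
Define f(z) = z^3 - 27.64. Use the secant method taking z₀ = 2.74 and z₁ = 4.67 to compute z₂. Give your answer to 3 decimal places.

f(2.74) = -7.06918, f(4.67) = 74.20756
z₂ = 4.67000 − 74.20756·(4.67000 − 2.74000) / (74.20756 − (-7.06918)) = 4.67000 − (143.22060)/(81.27674) = 2.90786

2.908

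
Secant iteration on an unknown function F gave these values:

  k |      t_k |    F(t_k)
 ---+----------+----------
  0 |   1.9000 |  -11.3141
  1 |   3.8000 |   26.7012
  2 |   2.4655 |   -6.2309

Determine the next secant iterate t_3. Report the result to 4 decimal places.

t_3 = 2.4655 − (-6.2309)·(2.4655 − 3.8000) / (-6.2309 − 26.7012)
   = 2.4655 − (8.315136)/(-32.932100) = 2.717993

2.7180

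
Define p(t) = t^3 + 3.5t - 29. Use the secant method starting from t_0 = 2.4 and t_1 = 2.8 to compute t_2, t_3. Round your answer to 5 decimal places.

2.68447, 2.69441

p(2.4) = -6.7760000, p(2.8) = 2.7520000
t_2 = 2.8000000 − 2.7520000·(2.8000000 − 2.4000000) / (2.7520000 − (-6.7760000)) = 2.8000000 − (1.1008000)/(9.5280000) = 2.6844668
p(2.6844668) = -0.2591258
t_3 = 2.6844668 − (-0.2591258)·(2.6844668 − 2.8000000) / (-0.2591258 − 2.7520000) = 2.6844668 − (0.0299376)/(-3.0111258) = 2.6944092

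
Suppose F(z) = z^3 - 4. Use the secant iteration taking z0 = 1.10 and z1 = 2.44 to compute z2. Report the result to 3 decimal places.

1.371

F(1.10) = -2.66900, F(2.44) = 10.52678
z2 = 2.44000 − 10.52678·(2.44000 − 1.10000) / (10.52678 − (-2.66900)) = 2.44000 − (14.10589)/(13.19578) = 1.37103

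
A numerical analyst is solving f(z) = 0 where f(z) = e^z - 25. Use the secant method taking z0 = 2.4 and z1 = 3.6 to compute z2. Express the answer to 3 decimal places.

f(2.4) = -13.97682, f(3.6) = 11.59823
z2 = 3.60000 − 11.59823·(3.60000 − 2.40000) / (11.59823 − (-13.97682)) = 3.60000 − (13.91788)/(25.57506) = 3.05580

3.056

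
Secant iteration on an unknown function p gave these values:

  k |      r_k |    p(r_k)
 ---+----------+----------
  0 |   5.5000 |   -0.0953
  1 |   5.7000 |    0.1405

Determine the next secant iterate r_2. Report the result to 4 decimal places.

r_2 = 5.7000 − 0.1405·(5.7000 − 5.5000) / (0.1405 − (-0.0953))
   = 5.7000 − (0.028100)/(0.235800) = 5.580831

5.5808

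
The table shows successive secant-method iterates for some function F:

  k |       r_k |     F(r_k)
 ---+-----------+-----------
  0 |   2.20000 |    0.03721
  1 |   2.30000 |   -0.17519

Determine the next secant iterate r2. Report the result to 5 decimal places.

2.21752

r2 = 2.30000 − (-0.17519)·(2.30000 − 2.20000) / (-0.17519 − 0.03721)
   = 2.30000 − (-0.0175190)/(-0.2124000) = 2.2175188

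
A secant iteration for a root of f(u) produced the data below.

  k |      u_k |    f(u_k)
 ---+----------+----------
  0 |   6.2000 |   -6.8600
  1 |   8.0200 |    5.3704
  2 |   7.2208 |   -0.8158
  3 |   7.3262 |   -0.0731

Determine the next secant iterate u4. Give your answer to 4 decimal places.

7.3366

u4 = 7.3262 − (-0.0731)·(7.3262 − 7.2208) / (-0.0731 − (-0.8158))
   = 7.3262 − (-0.007705)/(0.742700) = 7.336574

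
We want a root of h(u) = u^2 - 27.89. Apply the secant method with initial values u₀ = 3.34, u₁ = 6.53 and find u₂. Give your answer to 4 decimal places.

h(3.34) = -16.734400, h(6.53) = 14.750900
u₂ = 6.530000 − 14.750900·(6.530000 − 3.340000) / (14.750900 − (-16.734400)) = 6.530000 − (47.055371)/(31.485300) = 5.035481

5.0355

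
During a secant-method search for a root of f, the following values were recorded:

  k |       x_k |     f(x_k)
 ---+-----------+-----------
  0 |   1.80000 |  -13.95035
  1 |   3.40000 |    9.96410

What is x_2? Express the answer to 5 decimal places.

x_2 = 3.40000 − 9.96410·(3.40000 − 1.80000) / (9.96410 − (-13.95035))
   = 3.40000 − (15.9425600)/(23.9144500) = 2.7333503

2.73335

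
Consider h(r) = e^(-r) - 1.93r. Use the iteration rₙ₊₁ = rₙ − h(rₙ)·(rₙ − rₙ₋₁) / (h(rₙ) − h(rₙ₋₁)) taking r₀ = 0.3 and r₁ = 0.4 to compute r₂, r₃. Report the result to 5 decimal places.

0.36141, 0.36109

h(0.3) = 0.1618182, h(0.4) = -0.1016800
r₂ = 0.4000000 − (-0.1016800)·(0.4000000 − 0.3000000) / (-0.1016800 − 0.1618182) = 0.4000000 − (-0.0101680)/(-0.2634982) = 0.3614115
h(0.3614115) = -0.0008320
r₃ = 0.3614115 − (-0.0008320)·(0.3614115 − 0.4000000) / (-0.0008320 − (-0.1016800)) = 0.3614115 − (0.0000321)/(0.1008480) = 0.3610932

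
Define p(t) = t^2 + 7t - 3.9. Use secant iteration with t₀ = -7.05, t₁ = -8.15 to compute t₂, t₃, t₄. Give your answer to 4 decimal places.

-7.4826, -7.5161, -7.5187

p(-7.05) = -3.547500, p(-8.15) = 5.472500
t₂ = -8.150000 − 5.472500·(-8.150000 − (-7.050000)) / (5.472500 − (-3.547500)) = -8.150000 − (-6.019750)/(9.020000) = -7.482622
p(-7.482622) = -0.288722
t₃ = -7.482622 − (-0.288722)·(-7.482622 − (-8.150000)) / (-0.288722 − 5.472500) = -7.482622 − (-0.192687)/(-5.761222) = -7.516067
p(-7.516067) = -0.021202
t₄ = -7.516067 − (-0.021202)·(-7.516067 − (-7.482622)) / (-0.021202 − (-0.288722)) = -7.516067 − (0.000709)/(0.267520) = -7.518718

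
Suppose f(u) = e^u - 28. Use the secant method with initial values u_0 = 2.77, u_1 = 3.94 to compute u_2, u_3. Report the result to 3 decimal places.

f(2.77) = -12.04137, f(3.94) = 23.41860
u_2 = 3.94000 − 23.41860·(3.94000 − 2.77000) / (23.41860 − (-12.04137)) = 3.94000 − (27.39976)/(35.45997) = 3.16730
f(3.16730) = -4.25661
u_3 = 3.16730 − (-4.25661)·(3.16730 − 3.94000) / (-4.25661 − 23.41860) = 3.16730 − (3.28906)/(-27.67521) = 3.28615

3.167, 3.286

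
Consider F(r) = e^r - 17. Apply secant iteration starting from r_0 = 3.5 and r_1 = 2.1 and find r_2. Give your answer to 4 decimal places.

F(3.5) = 16.115452, F(2.1) = -8.833830
r_2 = 2.100000 − (-8.833830)·(2.100000 − 3.500000) / (-8.833830 − 16.115452) = 2.100000 − (12.367362)/(-24.949282) = 2.595700

2.5957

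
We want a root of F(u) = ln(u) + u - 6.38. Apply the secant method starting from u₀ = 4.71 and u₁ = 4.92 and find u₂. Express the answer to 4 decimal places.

F(4.71) = -0.120312, F(4.92) = 0.133309
u₂ = 4.920000 − 0.133309·(4.920000 − 4.710000) / (0.133309 − (-0.120312)) = 4.920000 − (0.027995)/(0.253621) = 4.809619

4.8096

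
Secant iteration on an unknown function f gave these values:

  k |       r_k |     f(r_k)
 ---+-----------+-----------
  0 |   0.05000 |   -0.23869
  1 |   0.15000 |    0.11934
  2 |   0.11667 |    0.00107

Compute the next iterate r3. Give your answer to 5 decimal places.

0.11637

r3 = 0.11667 − 0.00107·(0.11667 − 0.15000) / (0.00107 − 0.11934)
   = 0.11667 − (-0.0000357)/(-0.1182700) = 0.1163685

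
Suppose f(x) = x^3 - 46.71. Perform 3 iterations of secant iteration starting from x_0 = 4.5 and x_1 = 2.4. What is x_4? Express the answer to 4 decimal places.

f(4.5) = 44.415000, f(2.4) = -32.886000
x_2 = 2.400000 − (-32.886000)·(2.400000 − 4.500000) / (-32.886000 − 44.415000) = 2.400000 − (69.060600)/(-77.301000) = 3.293399
f(3.293399) = -10.988239
x_3 = 3.293399 − (-10.988239)·(3.293399 − 2.400000) / (-10.988239 − (-32.886000)) = 3.293399 − (-9.816876)/(21.897761) = 3.741704
f(3.741704) = 5.675143
x_4 = 3.741704 − 5.675143·(3.741704 − 3.293399) / (5.675143 − (-10.988239)) = 3.741704 − (2.544195)/(16.663381) = 3.589022

3.5890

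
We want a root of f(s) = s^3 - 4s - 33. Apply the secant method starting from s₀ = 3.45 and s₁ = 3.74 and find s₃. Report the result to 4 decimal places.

3.6210

f(3.45) = -5.736375, f(3.74) = 4.353624
s₂ = 3.740000 − 4.353624·(3.740000 − 3.450000) / (4.353624 − (-5.736375)) = 3.740000 − (1.262551)/(10.089999) = 3.614871
f(3.614871) = -0.222906
s₃ = 3.614871 − (-0.222906)·(3.614871 − 3.740000) / (-0.222906 − 4.353624) = 3.614871 − (0.027892)/(-4.576530) = 3.620966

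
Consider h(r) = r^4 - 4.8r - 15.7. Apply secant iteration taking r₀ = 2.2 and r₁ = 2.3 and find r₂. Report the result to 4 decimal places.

h(2.2) = -2.834400, h(2.3) = 1.244100
r₂ = 2.300000 − 1.244100·(2.300000 − 2.200000) / (1.244100 − (-2.834400)) = 2.300000 − (0.124410)/(4.078500) = 2.269496

2.2695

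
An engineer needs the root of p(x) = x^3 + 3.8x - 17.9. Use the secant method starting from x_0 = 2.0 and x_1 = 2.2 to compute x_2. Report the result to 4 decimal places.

2.1350

p(2.0) = -2.300000, p(2.2) = 1.108000
x_2 = 2.200000 − 1.108000·(2.200000 − 2.000000) / (1.108000 − (-2.300000)) = 2.200000 − (0.221600)/(3.408000) = 2.134977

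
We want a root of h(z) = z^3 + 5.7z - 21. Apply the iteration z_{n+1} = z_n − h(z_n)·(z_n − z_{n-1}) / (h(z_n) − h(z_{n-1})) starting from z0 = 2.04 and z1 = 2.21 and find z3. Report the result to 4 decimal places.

h(2.04) = -0.882336, h(2.21) = 2.390861
z2 = 2.210000 − 2.390861·(2.210000 − 2.040000) / (2.390861 − (-0.882336)) = 2.210000 − (0.406446)/(3.273197) = 2.085826
h(2.085826) = -0.036053
z3 = 2.085826 − (-0.036053)·(2.085826 − 2.210000) / (-0.036053 − 2.390861) = 2.085826 − (0.004477)/(-2.426914) = 2.087671

2.0877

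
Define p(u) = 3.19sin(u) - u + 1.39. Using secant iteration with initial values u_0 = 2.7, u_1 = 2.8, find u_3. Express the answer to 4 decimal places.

2.7137

p(2.7) = 0.053342, p(2.8) = -0.341388
u_2 = 2.800000 − (-0.341388)·(2.800000 − 2.700000) / (-0.341388 − 0.053342) = 2.800000 − (-0.034139)/(-0.394730) = 2.713514
p(2.713514) = 0.000732
u_3 = 2.713514 − 0.000732·(2.713514 − 2.800000) / (0.000732 − (-0.341388)) = 2.713514 − (-0.000063)/(0.342120) = 2.713699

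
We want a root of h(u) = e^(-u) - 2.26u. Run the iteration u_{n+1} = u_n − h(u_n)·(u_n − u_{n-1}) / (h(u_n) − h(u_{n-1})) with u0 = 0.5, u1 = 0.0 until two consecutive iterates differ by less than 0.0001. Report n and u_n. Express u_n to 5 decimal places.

n = 5, u_n = 0.32099

h(0.5) = -0.5234693, h(0.0) = 1.0000000
u2 = 0.0000000 − 1.0000000·(-0.5000000)/(1.5234693) = 0.3281983;  |Δ| = 0.3281983
h(0.3281983) = -0.0215079
u3 = 0.3281983 − (-0.0215079)·(0.3281983)/(-1.0215079) = 0.3212880;  |Δ| = 0.0069102
h(0.3212880) = -0.0008967
u4 = 0.3212880 − (-0.0008967)·(-0.0069102)/(0.0206112) = 0.3209874;  |Δ| = 0.0003006
h(0.3209874) = 0.0000008
u5 = 0.3209874 − 0.0000008·(-0.0003006)/(0.0008974) = 0.3209877;  |Δ| = 0.0000003
|u5 − u4| = 0.0000003 < 0.0001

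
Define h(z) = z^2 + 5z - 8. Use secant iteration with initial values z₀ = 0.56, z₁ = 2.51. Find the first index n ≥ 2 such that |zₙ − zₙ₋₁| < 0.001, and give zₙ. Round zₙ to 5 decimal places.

h(0.56) = -4.8864000, h(2.51) = 10.8501000
z₂ = 2.5100000 − 10.8501000·(1.9500000)/(15.7365000) = 1.1655019;  |Δ| = 1.3444981
h(1.1655019) = -0.8140961
z₃ = 1.1655019 − (-0.8140961)·(-1.3444981)/(-11.6641961) = 1.2593404;  |Δ| = 0.0938385
h(1.2593404) = -0.1173600
z₄ = 1.2593404 − (-0.1173600)·(0.0938385)/(0.6967361) = 1.2751468;  |Δ| = 0.0158064
h(1.2751468) = 0.0017331
z₅ = 1.2751468 − 0.0017331·(0.0158064)/(0.1190931) = 1.2749167;  |Δ| = 0.0002300
|z₅ − z₄| = 0.0002300 < 0.001

n = 5, zₙ = 1.27492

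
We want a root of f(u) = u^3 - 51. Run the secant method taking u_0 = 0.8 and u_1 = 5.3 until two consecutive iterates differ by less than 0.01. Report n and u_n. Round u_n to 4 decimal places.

f(0.8) = -50.488000, f(5.3) = 97.877000
u_2 = 5.300000 − 97.877000·(4.500000)/(148.365000) = 2.331332;  |Δ| = 2.968668
f(2.331332) = -38.328965
u_3 = 2.331332 − (-38.328965)·(-2.968668)/(-136.205965) = 3.166728;  |Δ| = 0.835397
f(3.166728) = -19.243524
u_4 = 3.166728 − (-19.243524)·(0.835397)/(19.085441) = 4.009044;  |Δ| = 0.842316
f(4.009044) = 13.435099
u_5 = 4.009044 − 13.435099·(0.842316)/(32.678623) = 3.662744;  |Δ| = 0.346300
f(3.662744) = -1.861736
u_6 = 3.662744 − (-1.861736)·(-0.346300)/(-15.296835) = 3.704892;  |Δ| = 0.042147
f(3.704892) = -0.145840
u_7 = 3.704892 − (-0.145840)·(0.042147)/(1.715896) = 3.708474;  |Δ| = 0.003582
|u_7 − u_6| = 0.003582 < 0.01

n = 7, u_n = 3.7085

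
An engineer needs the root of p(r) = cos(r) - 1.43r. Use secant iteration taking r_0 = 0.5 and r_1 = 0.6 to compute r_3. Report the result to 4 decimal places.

0.5836

p(0.5) = 0.162583, p(0.6) = -0.032664
r_2 = 0.600000 − (-0.032664)·(0.600000 − 0.500000) / (-0.032664 − 0.162583) = 0.600000 − (-0.003266)/(-0.195247) = 0.583270
p(0.583270) = 0.000590
r_3 = 0.583270 − 0.000590·(0.583270 − 0.600000) / (0.000590 − (-0.032664)) = 0.583270 − (-0.000010)/(0.033254) = 0.583567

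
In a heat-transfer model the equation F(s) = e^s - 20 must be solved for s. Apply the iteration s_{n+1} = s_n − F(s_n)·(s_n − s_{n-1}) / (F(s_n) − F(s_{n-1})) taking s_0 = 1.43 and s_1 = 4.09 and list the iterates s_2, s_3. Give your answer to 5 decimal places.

2.18745, 2.60247

F(1.43) = -15.8213008, F(4.09) = 39.7398917
s_2 = 4.0900000 − 39.7398917·(4.0900000 − 1.4300000) / (39.7398917 − (-15.8213008)) = 4.0900000 − (105.7081119)/(55.5611925) = 2.1874470
F(2.1874470) = -11.0875691
s_3 = 2.1874470 − (-11.0875691)·(2.1874470 − 4.0900000) / (-11.0875691 − 39.7398917) = 2.1874470 − (21.0946876)/(-50.8274608) = 2.6024724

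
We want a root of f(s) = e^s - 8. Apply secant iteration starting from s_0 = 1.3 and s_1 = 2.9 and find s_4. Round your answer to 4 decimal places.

f(1.3) = -4.330703, f(2.9) = 10.174145
s_2 = 2.900000 − 10.174145·(2.900000 − 1.300000) / (10.174145 − (-4.330703)) = 2.900000 − (16.278633)/(14.504849) = 1.777711
f(1.777711) = -2.083702
s_3 = 1.777711 − (-2.083702)·(1.777711 − 2.900000) / (-2.083702 − 10.174145) = 1.777711 − (2.338516)/(-12.257847) = 1.968488
f(1.968488) = -0.840157
s_4 = 1.968488 − (-0.840157)·(1.968488 − 1.777711) / (-0.840157 − (-2.083702)) = 1.968488 − (-0.160283)/(1.243544) = 2.097380

2.0974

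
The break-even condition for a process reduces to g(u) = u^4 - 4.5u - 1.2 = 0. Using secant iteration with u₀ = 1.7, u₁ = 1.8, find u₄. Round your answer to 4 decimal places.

1.7317

g(1.7) = -0.497900, g(1.8) = 1.197600
u₂ = 1.800000 − 1.197600·(1.800000 − 1.700000) / (1.197600 − (-0.497900)) = 1.800000 − (0.119760)/(1.695500) = 1.729366
g(1.729366) = -0.037821
u₃ = 1.729366 − (-0.037821)·(1.729366 − 1.800000) / (-0.037821 − 1.197600) = 1.729366 − (0.002671)/(-1.235421) = 1.731528
g(1.731528) = -0.002732
u₄ = 1.731528 − (-0.002732)·(1.731528 − 1.729366) / (-0.002732 − (-0.037821)) = 1.731528 − (-0.000006)/(0.035088) = 1.731697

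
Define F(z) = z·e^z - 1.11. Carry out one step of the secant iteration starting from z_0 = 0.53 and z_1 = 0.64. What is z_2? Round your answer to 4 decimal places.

0.6036

F(0.53) = -0.209566, F(0.64) = 0.103748
z_2 = 0.640000 − 0.103748·(0.640000 − 0.530000) / (0.103748 − (-0.209566)) = 0.640000 − (0.011412)/(0.313314) = 0.603576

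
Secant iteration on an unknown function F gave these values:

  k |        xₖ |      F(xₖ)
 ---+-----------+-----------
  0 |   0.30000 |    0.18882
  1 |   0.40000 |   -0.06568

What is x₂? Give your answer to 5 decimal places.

x₂ = 0.40000 − (-0.06568)·(0.40000 − 0.30000) / (-0.06568 − 0.18882)
   = 0.40000 − (-0.0065680)/(-0.2545000) = 0.3741925

0.37419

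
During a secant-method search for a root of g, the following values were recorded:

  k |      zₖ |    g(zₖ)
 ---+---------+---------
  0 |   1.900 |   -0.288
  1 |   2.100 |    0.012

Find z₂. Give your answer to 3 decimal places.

2.092

z₂ = 2.100 − 0.012·(2.100 − 1.900) / (0.012 − (-0.288))
   = 2.100 − (0.00240)/(0.30000) = 2.09200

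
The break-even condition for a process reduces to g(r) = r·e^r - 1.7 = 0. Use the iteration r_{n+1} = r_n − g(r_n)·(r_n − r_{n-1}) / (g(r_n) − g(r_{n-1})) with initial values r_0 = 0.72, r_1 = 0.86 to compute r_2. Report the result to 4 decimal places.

0.7759

g(0.72) = -0.220808, g(0.86) = 0.332318
r_2 = 0.860000 − 0.332318·(0.860000 − 0.720000) / (0.332318 − (-0.220808)) = 0.860000 − (0.046525)/(0.553126) = 0.775888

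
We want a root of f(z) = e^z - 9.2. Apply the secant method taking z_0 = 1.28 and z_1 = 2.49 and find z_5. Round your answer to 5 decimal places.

f(1.28) = -5.6033603, f(2.49) = 2.8612761
z_2 = 2.4900000 − 2.8612761·(2.4900000 − 1.2800000) / (2.8612761 − (-5.6033603)) = 2.4900000 − (3.4621441)/(8.4646364) = 2.0809873
f(2.0809873) = -1.1876247
z_3 = 2.0809873 − (-1.1876247)·(2.0809873 − 2.4900000) / (-1.1876247 − 2.8612761) = 2.0809873 − (0.4857536)/(-4.0489008) = 2.2009590
f(2.2009590) = -0.1663275
z_4 = 2.2009590 − (-0.1663275)·(2.2009590 − 2.0809873) / (-0.1663275 − (-1.1876247)) = 2.2009590 − (-0.0199546)/(1.0212972) = 2.2204975
f(2.2204975) = 0.0119123
z_5 = 2.2204975 − 0.0119123·(2.2204975 − 2.2009590) / (0.0119123 − (-0.1663275)) = 2.2204975 − (0.0002327)/(0.1782398) = 2.2191916

2.21919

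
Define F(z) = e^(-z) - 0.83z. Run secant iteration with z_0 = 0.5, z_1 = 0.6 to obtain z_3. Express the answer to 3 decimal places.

F(0.5) = 0.19153, F(0.6) = 0.05081
z_2 = 0.60000 − 0.05081·(0.60000 − 0.50000) / (0.05081 − 0.19153) = 0.60000 − (0.00508)/(-0.14072) = 0.63611
F(0.63611) = 0.00138
z_3 = 0.63611 − 0.00138·(0.63611 − 0.60000) / (0.00138 − 0.05081) = 0.63611 − (0.00005)/(-0.04943) = 0.63712

0.637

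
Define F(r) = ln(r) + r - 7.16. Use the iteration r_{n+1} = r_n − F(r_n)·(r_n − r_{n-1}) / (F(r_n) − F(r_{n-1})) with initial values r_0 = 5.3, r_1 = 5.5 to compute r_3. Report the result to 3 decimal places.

5.462

F(5.3) = -0.19229, F(5.5) = 0.04475
r_2 = 5.50000 − 0.04475·(5.50000 − 5.30000) / (0.04475 − (-0.19229)) = 5.50000 − (0.00895)/(0.23704) = 5.46224
F(5.46224) = 0.00010
r_3 = 5.46224 − 0.00010·(5.46224 − 5.50000) / (0.00010 − 0.04475) = 5.46224 − (0.00000)/(-0.04464) = 5.46216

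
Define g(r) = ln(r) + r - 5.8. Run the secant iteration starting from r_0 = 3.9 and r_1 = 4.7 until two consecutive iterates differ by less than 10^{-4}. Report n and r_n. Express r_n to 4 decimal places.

g(3.9) = -0.539023, g(4.7) = 0.447563
r_2 = 4.700000 − 0.447563·(0.800000)/(0.986586) = 4.337082;  |Δ| = 0.362918
g(4.337082) = 0.004284
r_3 = 4.337082 − 0.004284·(-0.362918)/(-0.443279) = 4.333575;  |Δ| = 0.003507
g(4.333575) = -0.000032
r_4 = 4.333575 − (-0.000032)·(-0.003507)/(-0.004316) = 4.333601;  |Δ| = 0.000026
|r_4 − r_3| = 0.000026 < 10^{-4}

n = 4, r_n = 4.3336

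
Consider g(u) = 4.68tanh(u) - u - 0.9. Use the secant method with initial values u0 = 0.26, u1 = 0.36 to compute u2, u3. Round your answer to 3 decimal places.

0.251, 0.251

g(0.26) = 0.03010, g(0.36) = 0.35560
u2 = 0.36000 − 0.35560·(0.36000 − 0.26000) / (0.35560 − 0.03010) = 0.36000 − (0.03556)/(0.32550) = 0.25075
g(0.25075) = -0.00123
u3 = 0.25075 − (-0.00123)·(0.25075 − 0.36000) / (-0.00123 − 0.35560) = 0.25075 − (0.00013)/(-0.35683) = 0.25113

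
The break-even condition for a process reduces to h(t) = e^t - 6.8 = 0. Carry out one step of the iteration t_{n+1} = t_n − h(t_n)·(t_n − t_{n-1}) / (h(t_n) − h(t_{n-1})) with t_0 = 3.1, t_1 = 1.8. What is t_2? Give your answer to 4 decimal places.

h(3.1) = 15.397951, h(1.8) = -0.750353
t_2 = 1.800000 − (-0.750353)·(1.800000 − 3.100000) / (-0.750353 − 15.397951) = 1.800000 − (0.975458)/(-16.148304) = 1.860406

1.8604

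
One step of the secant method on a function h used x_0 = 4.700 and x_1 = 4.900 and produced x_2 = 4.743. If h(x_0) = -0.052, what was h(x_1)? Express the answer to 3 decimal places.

The secant line through (4.700, -0.052) and (4.900, h(x_1)) crosses zero at x_2 = 4.743.
So (4.700, -0.052), (4.900, h(x_1)), (4.743, 0) are collinear:
h(x_1) = -0.052 · (4.900 − 4.743) / (4.700 − 4.743) = -0.052 · (0.15700)/(-0.04300) = 0.18986

0.190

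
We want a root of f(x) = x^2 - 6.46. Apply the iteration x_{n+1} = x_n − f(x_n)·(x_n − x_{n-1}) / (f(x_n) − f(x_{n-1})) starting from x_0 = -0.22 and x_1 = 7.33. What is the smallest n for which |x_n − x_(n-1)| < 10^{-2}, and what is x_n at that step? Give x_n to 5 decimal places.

f(-0.22) = -6.4116000, f(7.33) = 47.2689000
x_2 = 7.3300000 − 47.2689000·(7.5500000)/(53.6805000) = 0.6817722;  |Δ| = 6.6482278
f(0.6817722) = -5.9951867
x_3 = 0.6817722 − (-5.9951867)·(-6.6482278)/(-53.2640867) = 1.4300694;  |Δ| = 0.7482972
f(1.4300694) = -4.4149016
x_4 = 1.4300694 − (-4.4149016)·(0.7482972)/(1.5802851) = 3.5206153;  |Δ| = 2.0905459
f(3.5206153) = 5.9347318
x_5 = 3.5206153 − 5.9347318·(2.0905459)/(10.3496335) = 2.3218453;  |Δ| = 1.1987699
f(2.3218453) = -1.0690342
x_6 = 2.3218453 − (-1.0690342)·(-1.1987699)/(-7.0037661) = 2.5048220;  |Δ| = 0.1829767
f(2.5048220) = -0.1858665
x_7 = 2.5048220 − (-0.1858665)·(0.1829767)/(0.8831677) = 2.5433303;  |Δ| = 0.0385082
f(2.5433303) = 0.0085290
x_8 = 2.5433303 − 0.0085290·(0.0385082)/(0.1943955) = 2.5416408;  |Δ| = 0.0016895
|x_8 − x_7| = 0.0016895 < 10^{-2}

n = 8, x_n = 2.54164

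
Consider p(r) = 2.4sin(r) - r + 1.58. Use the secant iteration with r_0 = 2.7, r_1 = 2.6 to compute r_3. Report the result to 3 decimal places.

p(2.7) = -0.09429, p(2.6) = 0.21720
r_2 = 2.60000 − 0.21720·(2.60000 − 2.70000) / (0.21720 − (-0.09429)) = 2.60000 − (-0.02172)/(0.31149) = 2.66973
p(2.66973) = 0.00118
r_3 = 2.66973 − 0.00118·(2.66973 − 2.60000) / (0.00118 − 0.21720) = 2.66973 − (0.00008)/(-0.21602) = 2.67011

2.670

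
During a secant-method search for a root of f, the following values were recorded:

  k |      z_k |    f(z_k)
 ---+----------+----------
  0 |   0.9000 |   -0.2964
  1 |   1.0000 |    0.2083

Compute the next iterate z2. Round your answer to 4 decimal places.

z2 = 1.0000 − 0.2083·(1.0000 − 0.9000) / (0.2083 − (-0.2964))
   = 1.0000 − (0.020830)/(0.504700) = 0.958728

0.9587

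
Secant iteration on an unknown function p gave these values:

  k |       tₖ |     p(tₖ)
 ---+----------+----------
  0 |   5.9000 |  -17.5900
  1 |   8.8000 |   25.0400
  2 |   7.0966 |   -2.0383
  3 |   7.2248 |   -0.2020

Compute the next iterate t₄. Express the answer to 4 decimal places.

7.2389

t₄ = 7.2248 − (-0.2020)·(7.2248 − 7.0966) / (-0.2020 − (-2.0383))
   = 7.2248 − (-0.025896)/(1.836300) = 7.238902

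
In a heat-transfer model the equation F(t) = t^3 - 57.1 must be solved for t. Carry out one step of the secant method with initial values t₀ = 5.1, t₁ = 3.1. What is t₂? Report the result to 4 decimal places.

F(5.1) = 75.551000, F(3.1) = -27.309000
t₂ = 3.100000 − (-27.309000)·(3.100000 − 5.100000) / (-27.309000 − 75.551000) = 3.100000 − (54.618000)/(-102.860000) = 3.630994

3.6310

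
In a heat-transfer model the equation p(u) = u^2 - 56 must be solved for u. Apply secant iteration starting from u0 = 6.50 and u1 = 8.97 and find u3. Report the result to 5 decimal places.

p(6.50) = -13.7500000, p(8.97) = 24.4609000
u2 = 8.9700000 − 24.4609000·(8.9700000 − 6.5000000) / (24.4609000 − (-13.7500000)) = 8.9700000 − (60.4184230)/(38.2109000) = 7.3888171
p(7.3888171) = -1.4053824
u3 = 7.3888171 − (-1.4053824)·(7.3888171 − 8.9700000) / (-1.4053824 − 24.4609000) = 7.3888171 − (2.2221666)/(-25.8662824) = 7.4747268

7.47473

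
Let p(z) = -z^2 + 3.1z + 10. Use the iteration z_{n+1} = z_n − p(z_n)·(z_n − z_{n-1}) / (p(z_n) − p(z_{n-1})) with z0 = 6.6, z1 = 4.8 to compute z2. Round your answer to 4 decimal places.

p(6.6) = -13.100000, p(4.8) = 1.840000
z2 = 4.800000 − 1.840000·(4.800000 − 6.600000) / (1.840000 − (-13.100000)) = 4.800000 − (-3.312000)/(14.940000) = 5.021687

5.0217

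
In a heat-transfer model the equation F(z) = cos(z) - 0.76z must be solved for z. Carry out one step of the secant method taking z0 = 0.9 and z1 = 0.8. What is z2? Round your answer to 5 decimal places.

F(0.9) = -0.0623900, F(0.8) = 0.0887067
z2 = 0.8000000 − 0.0887067·(0.8000000 − 0.9000000) / (0.0887067 − (-0.0623900)) = 0.8000000 − (-0.0088707)/(0.1510967) = 0.8587086

0.85871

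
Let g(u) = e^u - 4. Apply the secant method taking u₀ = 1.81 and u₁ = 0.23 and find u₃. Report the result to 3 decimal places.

1.579

g(1.81) = 2.11045, g(0.23) = -2.74140
u₂ = 0.23000 − (-2.74140)·(0.23000 − 1.81000) / (-2.74140 − 2.11045) = 0.23000 − (4.33141)/(-4.85185) = 1.12273
g(1.12273) = -0.92675
u₃ = 1.12273 − (-0.92675)·(1.12273 − 0.23000) / (-0.92675 − (-2.74140)) = 1.12273 − (-0.82734)/(1.81465) = 1.57866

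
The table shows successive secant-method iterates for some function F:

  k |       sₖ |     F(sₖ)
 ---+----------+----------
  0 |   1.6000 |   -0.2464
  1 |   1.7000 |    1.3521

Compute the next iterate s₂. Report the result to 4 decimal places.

1.6154

s₂ = 1.7000 − 1.3521·(1.7000 − 1.6000) / (1.3521 − (-0.2464))
   = 1.7000 − (0.135210)/(1.598500) = 1.615414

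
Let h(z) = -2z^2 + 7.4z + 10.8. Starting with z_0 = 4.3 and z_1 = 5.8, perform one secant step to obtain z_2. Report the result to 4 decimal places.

4.7406

h(4.3) = 5.640000, h(5.8) = -13.560000
z_2 = 5.800000 − (-13.560000)·(5.800000 − 4.300000) / (-13.560000 − 5.640000) = 5.800000 − (-20.340000)/(-19.200000) = 4.740625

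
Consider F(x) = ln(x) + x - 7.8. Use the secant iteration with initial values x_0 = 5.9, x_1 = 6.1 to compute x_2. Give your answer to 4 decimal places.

6.0072

F(5.9) = -0.125048, F(6.1) = 0.108289
x_2 = 6.100000 − 0.108289·(6.100000 − 5.900000) / (0.108289 − (-0.125048)) = 6.100000 − (0.021658)/(0.233336) = 6.007182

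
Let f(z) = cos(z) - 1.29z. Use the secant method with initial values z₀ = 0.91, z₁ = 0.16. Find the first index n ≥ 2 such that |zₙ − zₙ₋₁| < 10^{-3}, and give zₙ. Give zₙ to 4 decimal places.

n = 5, zₙ = 0.6275

f(0.91) = -0.560154, f(0.16) = 0.780827
z₂ = 0.160000 − 0.780827·(-0.750000)/(1.340982) = 0.596710;  |Δ| = 0.436710
f(0.596710) = 0.057432
z₃ = 0.596710 − 0.057432·(0.436710)/(-0.723395) = 0.631382;  |Δ| = 0.034672
f(0.631382) = -0.007270
z₄ = 0.631382 − (-0.007270)·(0.034672)/(-0.064703) = 0.627486;  |Δ| = 0.003896
f(0.627486) = 0.000049
z₅ = 0.627486 − 0.000049·(-0.003896)/(0.007319) = 0.627512;  |Δ| = 0.000026
|z₅ − z₄| = 0.000026 < 10^{-3}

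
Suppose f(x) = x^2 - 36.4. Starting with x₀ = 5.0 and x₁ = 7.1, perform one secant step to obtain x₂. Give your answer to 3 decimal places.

f(5.0) = -11.40000, f(7.1) = 14.01000
x₂ = 7.10000 − 14.01000·(7.10000 − 5.00000) / (14.01000 − (-11.40000)) = 7.10000 − (29.42100)/(25.41000) = 5.94215

5.942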